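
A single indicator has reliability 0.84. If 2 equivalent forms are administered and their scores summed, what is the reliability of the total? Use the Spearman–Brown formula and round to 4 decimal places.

ρ_k = kρ / (1 + (k−1)ρ) = 2·0.84 / (1 + 1·0.84) = 1.680 / 1.840 = 0.9130.

0.9130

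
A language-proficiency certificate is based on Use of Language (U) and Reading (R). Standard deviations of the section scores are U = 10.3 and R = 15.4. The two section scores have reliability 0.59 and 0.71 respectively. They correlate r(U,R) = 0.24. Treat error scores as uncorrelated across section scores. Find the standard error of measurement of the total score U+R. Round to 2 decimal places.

Var(total) = 343.25 + 76.1376 = 419.388.
True-score variance = 230.977 + 76.1376 = 307.114, so reliability = 0.7323.
Error variance = 419.388 − 307.114 = 112.273; SEM = √112.273 = 10.60.

10.60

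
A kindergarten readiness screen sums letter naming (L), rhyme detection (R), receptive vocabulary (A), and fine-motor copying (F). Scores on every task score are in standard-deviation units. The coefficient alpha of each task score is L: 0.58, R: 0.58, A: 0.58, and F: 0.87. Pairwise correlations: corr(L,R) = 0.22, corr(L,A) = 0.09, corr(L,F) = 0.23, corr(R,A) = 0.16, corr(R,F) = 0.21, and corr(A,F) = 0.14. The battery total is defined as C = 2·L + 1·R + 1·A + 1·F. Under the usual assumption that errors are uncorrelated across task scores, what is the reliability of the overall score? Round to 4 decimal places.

Var(C) = 2² + 1 + 1 + 1 + 2·[2·0.22 + 2·0.09 + 2·0.23 + 0.16 + 0.21 + 0.14] = 7 + 3.18 = 10.18.
Because errors are independent across components, Cov(Tᵢ,Tⱼ) = Cov(Xᵢ,Xⱼ); the off-diagonal part of the true-score variance is the same as above.
True-score variance = [2²·0.58 + 0.58 + 0.58 + 0.87] + 3.18 = 4.35 + 3.18 = 7.53.
Reliability = 7.53 / 10.18 = 0.7397.

0.7397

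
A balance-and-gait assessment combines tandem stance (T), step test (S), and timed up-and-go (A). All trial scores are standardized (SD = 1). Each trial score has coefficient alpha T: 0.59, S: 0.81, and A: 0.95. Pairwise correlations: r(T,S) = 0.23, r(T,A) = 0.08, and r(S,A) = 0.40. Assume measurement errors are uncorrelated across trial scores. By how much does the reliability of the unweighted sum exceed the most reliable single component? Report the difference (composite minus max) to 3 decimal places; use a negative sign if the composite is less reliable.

-0.097

Var(sum) = 3 + 1.42 = 4.42; true-score variance = 2.35 + 1.42 = 3.77; composite reliability = 0.8529.
Max component reliability = 0.9500.
Difference = 0.8529 − 0.9500 = -0.097.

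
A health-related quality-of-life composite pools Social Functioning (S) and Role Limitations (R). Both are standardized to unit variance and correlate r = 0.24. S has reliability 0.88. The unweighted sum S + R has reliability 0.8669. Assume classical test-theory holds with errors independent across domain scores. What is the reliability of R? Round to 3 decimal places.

Var(S+R) = 2 + 2·0.24 = 2.480.
True-score variance = ρ_S + ρ_R + 2·0.24, so 0.8669 = (0.88 + ρ_R + 0.48) / 2.480.
ρ_R = 0.8669·2.480 − 0.88 − 0.48 = 0.790.

0.790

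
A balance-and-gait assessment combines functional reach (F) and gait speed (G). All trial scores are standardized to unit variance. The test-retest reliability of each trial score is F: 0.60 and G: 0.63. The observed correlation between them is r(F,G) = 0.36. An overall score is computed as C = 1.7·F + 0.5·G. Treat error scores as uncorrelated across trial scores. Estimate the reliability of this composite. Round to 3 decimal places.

Var(C) = 1.7² + 0.5² + 2·[0.85·0.36] = 3.14 + 0.612 = 3.752.
With uncorrelated errors the cross-covariances are all true-score covariance, so they carry over unchanged; only the diagonal terms shrink to ρᵢσᵢ².
True-score variance = [1.7²·0.60 + 0.5²·0.63] + 0.612 = 1.8915 + 0.612 = 2.5035.
Reliability = 2.5035 / 3.752 = 0.667.

0.667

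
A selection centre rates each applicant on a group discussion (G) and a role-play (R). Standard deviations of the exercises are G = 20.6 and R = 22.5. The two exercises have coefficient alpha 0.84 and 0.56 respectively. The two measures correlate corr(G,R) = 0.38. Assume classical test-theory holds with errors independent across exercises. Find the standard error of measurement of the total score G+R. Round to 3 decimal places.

17.048

Var(total) = 930.61 + 352.26 = 1282.87.
True-score variance = 639.962 + 352.26 = 992.222, so reliability = 0.7734.
Error variance = 1282.87 − 992.222 = 290.648; SEM = √290.648 = 17.048.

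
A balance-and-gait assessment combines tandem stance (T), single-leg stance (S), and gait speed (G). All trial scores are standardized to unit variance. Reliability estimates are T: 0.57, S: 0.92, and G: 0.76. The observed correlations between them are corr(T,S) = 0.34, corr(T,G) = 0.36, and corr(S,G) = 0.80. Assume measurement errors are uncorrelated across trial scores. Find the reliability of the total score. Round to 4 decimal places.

0.8750

Var(T+S+G) = 3 + 2·[0.34 + 0.36 + 0.80] = 3 + 3 = 6.
Under uncorrelated errors the observed covariances equal the true-score covariances, so only the own-variance terms attenuate.
True-score variance = [0.57 + 0.92 + 0.76] + 3 = 2.25 + 3 = 5.25.
Reliability = 5.25 / 6 = 0.8750.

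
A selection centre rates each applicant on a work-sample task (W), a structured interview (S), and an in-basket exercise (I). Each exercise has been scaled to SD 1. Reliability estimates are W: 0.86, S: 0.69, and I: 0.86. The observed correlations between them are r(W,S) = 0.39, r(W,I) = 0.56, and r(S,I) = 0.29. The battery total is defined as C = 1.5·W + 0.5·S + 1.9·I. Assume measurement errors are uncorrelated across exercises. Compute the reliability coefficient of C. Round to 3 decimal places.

0.914

Var(C) = 1.5² + 0.5² + 1.9² + 2·[0.75·0.39 + 2.85·0.56 + 0.95·0.29] = 6.11 + 4.328 = 10.438.
Under uncorrelated errors the observed covariances equal the true-score covariances, so only the own-variance terms attenuate.
True-score variance = [1.5²·0.86 + 0.5²·0.69 + 1.9²·0.86] + 4.328 = 5.2121 + 4.328 = 9.5401.
Reliability = 9.5401 / 10.438 = 0.914.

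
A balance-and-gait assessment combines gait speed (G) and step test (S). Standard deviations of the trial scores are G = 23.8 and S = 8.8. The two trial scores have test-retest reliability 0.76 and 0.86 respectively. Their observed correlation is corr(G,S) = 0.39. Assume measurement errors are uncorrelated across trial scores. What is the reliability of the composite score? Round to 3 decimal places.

0.818

Var(G+S) = 23.8² + 8.8² + 2·[23.8·8.8·0.39] = 643.88 + 163.363 = 807.243.
Under uncorrelated errors the observed covariances equal the true-score covariances, so only the own-variance terms attenuate.
True-score variance = [23.8²·0.76 + 8.8²·0.86] + 163.363 = 497.093 + 163.363 = 660.456.
Reliability = 660.456 / 807.243 = 0.818.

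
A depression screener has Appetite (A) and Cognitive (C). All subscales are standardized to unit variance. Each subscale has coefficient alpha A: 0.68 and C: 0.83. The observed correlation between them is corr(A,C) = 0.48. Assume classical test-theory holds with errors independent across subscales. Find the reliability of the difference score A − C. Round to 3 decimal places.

0.529

Var(A−C) = 1 + 1 − 2·0.48 = 2 − 0.96 = 1.04.
With uncorrelated errors the cross-covariances are all true-score covariance, so they carry over unchanged; only the diagonal terms shrink to ρᵢσᵢ².
True-score variance = [0.68 + 0.83] − 0.96 = 1.51 − 0.96 = 0.55.
Reliability = 0.55 / 1.04 = 0.529.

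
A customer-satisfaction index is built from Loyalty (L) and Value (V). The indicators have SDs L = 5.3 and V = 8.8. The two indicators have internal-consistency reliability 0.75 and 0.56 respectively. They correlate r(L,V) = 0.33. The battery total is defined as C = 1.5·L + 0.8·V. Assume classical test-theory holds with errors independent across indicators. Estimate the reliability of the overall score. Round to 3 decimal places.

0.749

Var(C) = 1.5²·5.3² + 0.8²·8.8² + 2·[1.2·5.3·8.8·0.33] = 112.764 + 36.9389 = 149.703.
With uncorrelated errors the cross-covariances are all true-score covariance, so they carry over unchanged; only the diagonal terms shrink to ρᵢσᵢ².
True-score variance = [1.5²·5.3²·0.75 + 0.8²·8.8²·0.56] + 36.9389 = 75.1564 + 36.9389 = 112.095.
Reliability = 112.095 / 149.703 = 0.749.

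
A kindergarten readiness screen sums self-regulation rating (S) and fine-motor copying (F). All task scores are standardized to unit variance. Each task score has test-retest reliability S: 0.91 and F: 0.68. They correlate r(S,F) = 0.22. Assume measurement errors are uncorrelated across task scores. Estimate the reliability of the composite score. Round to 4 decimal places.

Var(S+F) = 2 + 2·[0.22] = 2 + 0.44 = 2.44.
With uncorrelated errors the cross-covariances are all true-score covariance, so they carry over unchanged; only the diagonal terms shrink to ρᵢσᵢ².
True-score variance = [0.91 + 0.68] + 0.44 = 1.59 + 0.44 = 2.03.
Reliability = 2.03 / 2.44 = 0.8320.

0.8320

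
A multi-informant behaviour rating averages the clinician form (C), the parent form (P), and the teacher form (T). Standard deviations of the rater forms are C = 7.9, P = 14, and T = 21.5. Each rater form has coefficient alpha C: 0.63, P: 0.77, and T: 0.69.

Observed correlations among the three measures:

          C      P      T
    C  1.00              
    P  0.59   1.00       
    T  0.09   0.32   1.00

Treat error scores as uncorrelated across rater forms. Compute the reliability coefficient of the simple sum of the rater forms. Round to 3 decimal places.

Var(C+P+T) = 7.9² + 14² + 21.5² + 2·[7.9·14·0.59 + 7.9·21.5·0.09 + 14·21.5·0.32] = 720.66 + 353.721 = 1074.38.
With uncorrelated errors the cross-covariances are all true-score covariance, so they carry over unchanged; only the diagonal terms shrink to ρᵢσᵢ².
True-score variance = [7.9²·0.63 + 14²·0.77 + 21.5²·0.69] + 353.721 = 509.191 + 353.721 = 862.912.
Reliability = 862.912 / 1074.38 = 0.803.

0.803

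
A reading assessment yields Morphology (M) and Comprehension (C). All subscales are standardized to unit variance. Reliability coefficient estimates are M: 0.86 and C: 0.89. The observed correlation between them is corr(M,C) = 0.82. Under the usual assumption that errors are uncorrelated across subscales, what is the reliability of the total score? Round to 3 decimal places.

0.931

Var(M+C) = 2 + 2·[0.82] = 2 + 1.64 = 3.64.
With uncorrelated errors the cross-covariances are all true-score covariance, so they carry over unchanged; only the diagonal terms shrink to ρᵢσᵢ².
True-score variance = [0.86 + 0.89] + 1.64 = 1.75 + 1.64 = 3.39.
Reliability = 3.39 / 3.64 = 0.931.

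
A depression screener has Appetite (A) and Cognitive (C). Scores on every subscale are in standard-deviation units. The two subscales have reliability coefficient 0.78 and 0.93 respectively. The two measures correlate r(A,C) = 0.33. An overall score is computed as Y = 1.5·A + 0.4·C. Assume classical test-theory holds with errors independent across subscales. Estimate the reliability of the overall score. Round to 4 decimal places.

0.8196

Var(Y) = 1.5² + 0.4² + 2·[0.6·0.33] = 2.41 + 0.396 = 2.806.
Because errors are independent across components, Cov(Tᵢ,Tⱼ) = Cov(Xᵢ,Xⱼ); the off-diagonal part of the true-score variance is the same as above.
True-score variance = [1.5²·0.78 + 0.4²·0.93] + 0.396 = 1.9038 + 0.396 = 2.2998.
Reliability = 2.2998 / 2.806 = 0.8196.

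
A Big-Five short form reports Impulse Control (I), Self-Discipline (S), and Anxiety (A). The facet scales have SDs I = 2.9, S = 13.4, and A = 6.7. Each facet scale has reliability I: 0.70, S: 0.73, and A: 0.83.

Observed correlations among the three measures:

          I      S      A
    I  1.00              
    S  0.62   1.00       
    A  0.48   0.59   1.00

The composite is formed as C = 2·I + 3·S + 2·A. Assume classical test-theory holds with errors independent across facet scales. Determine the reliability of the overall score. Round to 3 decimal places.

Var(C) = 2²·2.9² + 3²·13.4² + 2²·6.7² + 2·[6·2.9·13.4·0.62 + 4·2.9·6.7·0.48 + 6·13.4·6.7·0.59] = 1829.24 + 999.372 = 2828.61.
Under uncorrelated errors the observed covariances equal the true-score covariances, so only the own-variance terms attenuate.
True-score variance = [2²·2.9²·0.70 + 3²·13.4²·0.73 + 2²·6.7²·0.83] + 999.372 = 1352.29 + 999.372 = 2351.66.
Reliability = 2351.66 / 2828.61 = 0.831.

0.831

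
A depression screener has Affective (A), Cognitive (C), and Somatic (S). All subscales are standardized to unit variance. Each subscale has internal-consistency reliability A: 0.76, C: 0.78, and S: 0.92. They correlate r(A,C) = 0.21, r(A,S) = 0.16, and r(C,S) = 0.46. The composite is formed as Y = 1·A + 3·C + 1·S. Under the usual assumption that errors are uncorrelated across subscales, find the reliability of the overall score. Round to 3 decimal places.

0.850

Var(Y) = 1 + 3² + 1 + 2·[3·0.21 + 0.16 + 3·0.46] = 11 + 4.34 = 15.34.
With uncorrelated errors the cross-covariances are all true-score covariance, so they carry over unchanged; only the diagonal terms shrink to ρᵢσᵢ².
True-score variance = [0.76 + 3²·0.78 + 0.92] + 4.34 = 8.7 + 4.34 = 13.04.
Reliability = 13.04 / 15.34 = 0.850.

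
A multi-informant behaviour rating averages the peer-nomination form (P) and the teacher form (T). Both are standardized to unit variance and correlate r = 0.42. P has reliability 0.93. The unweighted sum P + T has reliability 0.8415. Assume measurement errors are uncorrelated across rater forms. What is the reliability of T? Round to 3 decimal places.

Var(P+T) = 2 + 2·0.42 = 2.840.
True-score variance = ρ_P + ρ_T + 2·0.42, so 0.8415 = (0.93 + ρ_T + 0.84) / 2.840.
ρ_T = 0.8415·2.840 − 0.93 − 0.84 = 0.620.

0.620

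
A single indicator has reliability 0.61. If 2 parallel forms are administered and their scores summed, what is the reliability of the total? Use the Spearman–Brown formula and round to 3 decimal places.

0.758

ρ_k = kρ / (1 + (k−1)ρ) = 2·0.61 / (1 + 1·0.61) = 1.220 / 1.610 = 0.758.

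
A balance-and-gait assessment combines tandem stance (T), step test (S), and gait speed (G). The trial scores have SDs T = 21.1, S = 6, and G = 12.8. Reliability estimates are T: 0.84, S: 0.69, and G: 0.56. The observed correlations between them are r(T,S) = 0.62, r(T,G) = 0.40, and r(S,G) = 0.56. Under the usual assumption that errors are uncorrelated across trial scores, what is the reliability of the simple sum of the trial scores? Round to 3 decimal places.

Var(T+S+G) = 21.1² + 6² + 12.8² + 2·[21.1·6·0.62 + 21.1·12.8·0.40 + 6·12.8·0.56] = 645.05 + 459.064 = 1104.11.
Because errors are independent across components, Cov(Tᵢ,Tⱼ) = Cov(Xᵢ,Xⱼ); the off-diagonal part of the true-score variance is the same as above.
True-score variance = [21.1²·0.84 + 6²·0.69 + 12.8²·0.56] + 459.064 = 490.567 + 459.064 = 949.631.
Reliability = 949.631 / 1104.11 = 0.860.

0.860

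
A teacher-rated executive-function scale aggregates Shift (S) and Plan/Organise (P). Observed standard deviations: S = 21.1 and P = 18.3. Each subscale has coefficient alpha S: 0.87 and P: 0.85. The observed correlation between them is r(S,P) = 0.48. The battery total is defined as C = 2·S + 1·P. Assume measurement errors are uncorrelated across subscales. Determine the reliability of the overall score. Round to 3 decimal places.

Var(C) = 2²·21.1² + 18.3² + 2·[2·21.1·18.3·0.48] = 2115.73 + 741.37 = 2857.1.
Because errors are independent across components, Cov(Tᵢ,Tⱼ) = Cov(Xᵢ,Xⱼ); the off-diagonal part of the true-score variance is the same as above.
True-score variance = [2²·21.1²·0.87 + 18.3²·0.85] + 741.37 = 1833.99 + 741.37 = 2575.36.
Reliability = 2575.36 / 2857.1 = 0.901.

0.901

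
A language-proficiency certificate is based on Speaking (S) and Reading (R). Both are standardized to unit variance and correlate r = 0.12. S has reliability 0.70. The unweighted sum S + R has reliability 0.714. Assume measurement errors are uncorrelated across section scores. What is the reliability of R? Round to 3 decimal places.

0.659

Var(S+R) = 2 + 2·0.12 = 2.240.
True-score variance = ρ_S + ρ_R + 2·0.12, so 0.714 = (0.70 + ρ_R + 0.24) / 2.240.
ρ_R = 0.714·2.240 − 0.70 − 0.24 = 0.659.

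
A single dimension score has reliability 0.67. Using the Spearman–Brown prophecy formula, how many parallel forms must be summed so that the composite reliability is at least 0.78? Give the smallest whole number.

k ≥ ρ*(1−ρ₁)/(ρ₁(1−ρ*)) = 0.78·0.33 / (0.67·0.22) = 1.746.
Smallest integer k = 2.

2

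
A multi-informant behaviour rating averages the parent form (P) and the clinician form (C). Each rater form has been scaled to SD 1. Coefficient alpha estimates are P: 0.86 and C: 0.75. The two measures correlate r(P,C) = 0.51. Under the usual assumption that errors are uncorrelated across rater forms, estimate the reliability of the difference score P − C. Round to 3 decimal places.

Var(P−C) = 1 + 1 − 2·0.51 = 2 − 1.02 = 0.98.
With uncorrelated errors the cross-covariances are all true-score covariance, so they carry over unchanged; only the diagonal terms shrink to ρᵢσᵢ².
True-score variance = [0.86 + 0.75] − 1.02 = 1.61 − 1.02 = 0.59.
Reliability = 0.59 / 0.98 = 0.602.

0.602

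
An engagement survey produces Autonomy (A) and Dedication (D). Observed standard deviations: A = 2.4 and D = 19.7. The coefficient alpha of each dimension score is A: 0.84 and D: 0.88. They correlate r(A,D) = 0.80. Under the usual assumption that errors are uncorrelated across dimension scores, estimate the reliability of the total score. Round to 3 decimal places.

0.899

Var(A+D) = 2.4² + 19.7² + 2·[2.4·19.7·0.80] = 393.85 + 75.648 = 469.498.
With uncorrelated errors the cross-covariances are all true-score covariance, so they carry over unchanged; only the diagonal terms shrink to ρᵢσᵢ².
True-score variance = [2.4²·0.84 + 19.7²·0.88] + 75.648 = 346.358 + 75.648 = 422.006.
Reliability = 422.006 / 469.498 = 0.899.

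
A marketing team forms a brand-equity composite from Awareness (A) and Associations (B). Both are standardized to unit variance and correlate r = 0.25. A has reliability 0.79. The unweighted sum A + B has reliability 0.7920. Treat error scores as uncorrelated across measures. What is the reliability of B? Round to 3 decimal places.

0.690

Var(A+B) = 2 + 2·0.25 = 2.500.
True-score variance = ρ_A + ρ_B + 2·0.25, so 0.7920 = (0.79 + ρ_B + 0.50) / 2.500.
ρ_B = 0.7920·2.500 − 0.79 − 0.50 = 0.690.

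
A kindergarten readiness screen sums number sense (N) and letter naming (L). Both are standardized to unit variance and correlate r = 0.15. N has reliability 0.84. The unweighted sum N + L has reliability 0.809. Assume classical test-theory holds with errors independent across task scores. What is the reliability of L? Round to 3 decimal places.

0.721

Var(N+L) = 2 + 2·0.15 = 2.300.
True-score variance = ρ_N + ρ_L + 2·0.15, so 0.809 = (0.84 + ρ_L + 0.30) / 2.300.
ρ_L = 0.809·2.300 − 0.84 − 0.30 = 0.721.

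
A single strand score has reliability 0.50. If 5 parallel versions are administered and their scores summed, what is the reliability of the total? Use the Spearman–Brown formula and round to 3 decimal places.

ρ_k = kρ / (1 + (k−1)ρ) = 5·0.50 / (1 + 4·0.50) = 2.500 / 3.000 = 0.833.

0.833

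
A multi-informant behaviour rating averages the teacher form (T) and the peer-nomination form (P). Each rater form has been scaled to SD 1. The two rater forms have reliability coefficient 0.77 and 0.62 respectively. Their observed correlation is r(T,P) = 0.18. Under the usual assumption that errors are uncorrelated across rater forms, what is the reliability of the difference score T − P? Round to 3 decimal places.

Var(T−P) = 1 + 1 − 2·0.18 = 2 − 0.36 = 1.64.
Because errors are independent across components, Cov(Tᵢ,Tⱼ) = Cov(Xᵢ,Xⱼ); the off-diagonal part of the true-score variance is the same as above.
True-score variance = [0.77 + 0.62] − 0.36 = 1.39 − 0.36 = 1.03.
Reliability = 1.03 / 1.64 = 0.628.

0.628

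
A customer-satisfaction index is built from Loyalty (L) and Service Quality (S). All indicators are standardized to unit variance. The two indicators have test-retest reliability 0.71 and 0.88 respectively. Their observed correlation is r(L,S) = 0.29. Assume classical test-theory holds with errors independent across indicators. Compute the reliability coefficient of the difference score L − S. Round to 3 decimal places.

Var(L−S) = 1 + 1 − 2·0.29 = 2 − 0.58 = 1.42.
With uncorrelated errors the cross-covariances are all true-score covariance, so they carry over unchanged; only the diagonal terms shrink to ρᵢσᵢ².
True-score variance = [0.71 + 0.88] − 0.58 = 1.59 − 0.58 = 1.01.
Reliability = 1.01 / 1.42 = 0.711.

0.711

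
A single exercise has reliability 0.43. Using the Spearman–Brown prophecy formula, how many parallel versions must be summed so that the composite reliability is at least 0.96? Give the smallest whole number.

32

k ≥ ρ*(1−ρ₁)/(ρ₁(1−ρ*)) = 0.96·0.57 / (0.43·0.04) = 31.814.
Smallest integer k = 32.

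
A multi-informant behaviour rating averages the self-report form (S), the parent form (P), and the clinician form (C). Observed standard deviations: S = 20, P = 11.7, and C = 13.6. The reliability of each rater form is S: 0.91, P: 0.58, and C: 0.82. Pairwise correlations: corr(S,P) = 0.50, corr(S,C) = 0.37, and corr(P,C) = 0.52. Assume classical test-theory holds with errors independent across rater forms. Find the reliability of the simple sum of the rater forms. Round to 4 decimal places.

Var(S+P+C) = 20² + 11.7² + 13.6² + 2·[20·11.7·0.50 + 20·13.6·0.37 + 11.7·13.6·0.52] = 721.85 + 600.765 = 1322.61.
Because errors are independent across components, Cov(Tᵢ,Tⱼ) = Cov(Xᵢ,Xⱼ); the off-diagonal part of the true-score variance is the same as above.
True-score variance = [20²·0.91 + 11.7²·0.58 + 13.6²·0.82] + 600.765 = 595.063 + 600.765 = 1195.83.
Reliability = 1195.83 / 1322.61 = 0.9041.

0.9041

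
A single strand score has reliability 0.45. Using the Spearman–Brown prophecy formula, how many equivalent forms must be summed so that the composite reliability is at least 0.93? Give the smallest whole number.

17

k ≥ ρ*(1−ρ₁)/(ρ₁(1−ρ*)) = 0.93·0.55 / (0.45·0.07) = 16.238.
Smallest integer k = 17.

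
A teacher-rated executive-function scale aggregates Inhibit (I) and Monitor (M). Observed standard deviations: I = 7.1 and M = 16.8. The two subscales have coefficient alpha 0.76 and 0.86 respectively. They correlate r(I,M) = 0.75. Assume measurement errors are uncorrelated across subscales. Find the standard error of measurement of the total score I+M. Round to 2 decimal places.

Var(total) = 332.65 + 178.92 = 511.57.
True-score variance = 281.038 + 178.92 = 459.958, so reliability = 0.8991.
Error variance = 511.57 − 459.958 = 51.612; SEM = √51.612 = 7.18.

7.18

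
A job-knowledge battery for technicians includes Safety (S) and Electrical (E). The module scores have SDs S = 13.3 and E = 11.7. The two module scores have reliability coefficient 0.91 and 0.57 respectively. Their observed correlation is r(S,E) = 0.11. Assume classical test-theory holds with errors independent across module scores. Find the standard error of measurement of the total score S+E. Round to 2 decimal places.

Var(total) = 313.78 + 34.2342 = 348.014.
True-score variance = 238.997 + 34.2342 = 273.231, so reliability = 0.7851.
Error variance = 348.014 − 273.231 = 74.7828; SEM = √74.7828 = 8.65.

8.65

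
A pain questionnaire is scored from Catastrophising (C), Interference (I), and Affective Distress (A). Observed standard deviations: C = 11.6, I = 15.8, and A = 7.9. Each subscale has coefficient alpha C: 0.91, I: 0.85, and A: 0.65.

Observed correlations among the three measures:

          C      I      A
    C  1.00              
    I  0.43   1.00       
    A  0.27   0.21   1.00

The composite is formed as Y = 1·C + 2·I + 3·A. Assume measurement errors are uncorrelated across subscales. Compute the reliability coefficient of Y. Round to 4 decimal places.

0.8550

Var(Y) = 11.6² + 2²·15.8² + 3²·7.9² + 2·[2·11.6·15.8·0.43 + 3·11.6·7.9·0.27 + 6·15.8·7.9·0.21] = 1694.81 + 778.245 = 2473.05.
With uncorrelated errors the cross-covariances are all true-score covariance, so they carry over unchanged; only the diagonal terms shrink to ρᵢσᵢ².
True-score variance = [11.6²·0.91 + 2²·15.8²·0.85 + 3²·7.9²·0.65] + 778.245 = 1336.32 + 778.245 = 2114.57.
Reliability = 2114.57 / 2473.05 = 0.8550.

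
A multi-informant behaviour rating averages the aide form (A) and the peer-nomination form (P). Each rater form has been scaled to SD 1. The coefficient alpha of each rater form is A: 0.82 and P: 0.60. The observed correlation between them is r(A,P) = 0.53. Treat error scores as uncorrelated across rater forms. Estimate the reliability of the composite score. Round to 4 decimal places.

Var(A+P) = 2 + 2·[0.53] = 2 + 1.06 = 3.06.
Because errors are independent across components, Cov(Tᵢ,Tⱼ) = Cov(Xᵢ,Xⱼ); the off-diagonal part of the true-score variance is the same as above.
True-score variance = [0.82 + 0.60] + 1.06 = 1.42 + 1.06 = 2.48.
Reliability = 2.48 / 3.06 = 0.8105.

0.8105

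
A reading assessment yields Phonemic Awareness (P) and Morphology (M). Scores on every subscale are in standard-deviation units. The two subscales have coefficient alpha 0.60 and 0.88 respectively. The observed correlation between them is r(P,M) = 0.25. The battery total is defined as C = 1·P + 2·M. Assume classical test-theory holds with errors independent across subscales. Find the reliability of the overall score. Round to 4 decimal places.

Var(C) = 1 + 2² + 2·[2·0.25] = 5 + 1 = 6.
With uncorrelated errors the cross-covariances are all true-score covariance, so they carry over unchanged; only the diagonal terms shrink to ρᵢσᵢ².
True-score variance = [0.60 + 2²·0.88] + 1 = 4.12 + 1 = 5.12.
Reliability = 5.12 / 6 = 0.8533.

0.8533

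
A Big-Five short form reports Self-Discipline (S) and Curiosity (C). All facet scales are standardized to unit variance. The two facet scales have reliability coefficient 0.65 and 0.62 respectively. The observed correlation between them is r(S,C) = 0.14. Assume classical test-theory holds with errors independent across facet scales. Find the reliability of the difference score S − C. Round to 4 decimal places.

0.5756

Var(S−C) = 1 + 1 − 2·0.14 = 2 − 0.28 = 1.72.
With uncorrelated errors the cross-covariances are all true-score covariance, so they carry over unchanged; only the diagonal terms shrink to ρᵢσᵢ².
True-score variance = [0.65 + 0.62] − 0.28 = 1.27 − 0.28 = 0.99.
Reliability = 0.99 / 1.72 = 0.5756.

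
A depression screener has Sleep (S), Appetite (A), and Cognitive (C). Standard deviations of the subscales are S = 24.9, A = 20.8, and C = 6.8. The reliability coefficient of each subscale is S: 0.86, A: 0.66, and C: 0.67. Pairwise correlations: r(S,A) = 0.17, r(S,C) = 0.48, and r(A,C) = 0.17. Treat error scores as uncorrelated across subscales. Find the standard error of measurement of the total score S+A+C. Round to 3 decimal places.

15.785

Var(total) = 1098.89 + 386.73 = 1485.62.
True-score variance = 849.732 + 386.73 = 1236.46, so reliability = 0.8323.
Error variance = 1485.62 − 1236.46 = 249.158; SEM = √249.158 = 15.785.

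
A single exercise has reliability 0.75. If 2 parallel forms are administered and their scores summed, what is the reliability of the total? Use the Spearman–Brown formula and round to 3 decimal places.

ρ_k = kρ / (1 + (k−1)ρ) = 2·0.75 / (1 + 1·0.75) = 1.500 / 1.750 = 0.857.

0.857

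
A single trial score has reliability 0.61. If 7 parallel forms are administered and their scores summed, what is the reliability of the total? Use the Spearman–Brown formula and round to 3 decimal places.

0.916

ρ_k = kρ / (1 + (k−1)ρ) = 7·0.61 / (1 + 6·0.61) = 4.270 / 4.660 = 0.916.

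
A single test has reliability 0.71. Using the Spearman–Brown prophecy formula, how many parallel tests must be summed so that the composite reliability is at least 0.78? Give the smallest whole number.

2

k ≥ ρ*(1−ρ₁)/(ρ₁(1−ρ*)) = 0.78·0.29 / (0.71·0.22) = 1.448.
Smallest integer k = 2.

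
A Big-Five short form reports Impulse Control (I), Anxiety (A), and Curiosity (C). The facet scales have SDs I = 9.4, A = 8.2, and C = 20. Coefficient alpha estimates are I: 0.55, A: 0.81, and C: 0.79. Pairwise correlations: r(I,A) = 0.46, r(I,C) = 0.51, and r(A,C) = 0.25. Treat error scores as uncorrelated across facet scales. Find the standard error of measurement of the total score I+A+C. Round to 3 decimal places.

11.685

Var(total) = 555.6 + 344.674 = 900.274.
True-score variance = 419.062 + 344.674 = 763.736, so reliability = 0.8483.
Error variance = 900.274 − 763.736 = 136.538; SEM = √136.538 = 11.685.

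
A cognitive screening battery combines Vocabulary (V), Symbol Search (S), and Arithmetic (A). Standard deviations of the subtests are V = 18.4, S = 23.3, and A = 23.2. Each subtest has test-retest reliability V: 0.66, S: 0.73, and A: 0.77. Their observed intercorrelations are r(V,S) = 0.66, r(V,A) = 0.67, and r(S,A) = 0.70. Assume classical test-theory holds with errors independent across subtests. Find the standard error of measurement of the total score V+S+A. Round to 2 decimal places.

19.63

Var(total) = 1419.69 + 1894.71 = 3314.4.
True-score variance = 1034.2 + 1894.71 = 2928.92, so reliability = 0.8837.
Error variance = 3314.4 − 2928.92 = 385.486; SEM = √385.486 = 19.63.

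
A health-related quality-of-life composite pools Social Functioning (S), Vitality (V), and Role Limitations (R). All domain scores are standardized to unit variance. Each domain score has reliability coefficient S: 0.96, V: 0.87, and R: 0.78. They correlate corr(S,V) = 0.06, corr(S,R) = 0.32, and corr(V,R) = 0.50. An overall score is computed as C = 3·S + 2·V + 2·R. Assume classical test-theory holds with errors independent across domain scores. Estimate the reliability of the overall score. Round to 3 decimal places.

Var(C) = 3² + 2² + 2² + 2·[6·0.06 + 6·0.32 + 4·0.50] = 17 + 8.56 = 25.56.
Under uncorrelated errors the observed covariances equal the true-score covariances, so only the own-variance terms attenuate.
True-score variance = [3²·0.96 + 2²·0.87 + 2²·0.78] + 8.56 = 15.24 + 8.56 = 23.8.
Reliability = 23.8 / 25.56 = 0.931.

0.931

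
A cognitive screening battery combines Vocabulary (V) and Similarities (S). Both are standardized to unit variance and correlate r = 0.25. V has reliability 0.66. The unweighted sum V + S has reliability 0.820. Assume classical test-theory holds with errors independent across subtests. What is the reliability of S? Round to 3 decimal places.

0.890

Var(V+S) = 2 + 2·0.25 = 2.500.
True-score variance = ρ_V + ρ_S + 2·0.25, so 0.820 = (0.66 + ρ_S + 0.50) / 2.500.
ρ_S = 0.820·2.500 − 0.66 − 0.50 = 0.890.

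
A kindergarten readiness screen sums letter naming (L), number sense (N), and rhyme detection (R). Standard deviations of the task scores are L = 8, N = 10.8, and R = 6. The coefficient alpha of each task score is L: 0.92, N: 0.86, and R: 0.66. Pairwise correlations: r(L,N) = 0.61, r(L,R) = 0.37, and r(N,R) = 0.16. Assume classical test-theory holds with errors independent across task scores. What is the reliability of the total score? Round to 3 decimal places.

Var(L+N+R) = 8² + 10.8² + 6² + 2·[8·10.8·0.61 + 8·6·0.37 + 10.8·6·0.16] = 216.64 + 161.664 = 378.304.
Under uncorrelated errors the observed covariances equal the true-score covariances, so only the own-variance terms attenuate.
True-score variance = [8²·0.92 + 10.8²·0.86 + 6²·0.66] + 161.664 = 182.95 + 161.664 = 344.614.
Reliability = 344.614 / 378.304 = 0.911.

0.911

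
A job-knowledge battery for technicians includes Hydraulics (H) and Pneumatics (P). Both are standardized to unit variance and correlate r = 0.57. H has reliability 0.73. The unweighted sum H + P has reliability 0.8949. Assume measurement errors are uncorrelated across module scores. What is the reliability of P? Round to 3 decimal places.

Var(H+P) = 2 + 2·0.57 = 3.140.
True-score variance = ρ_H + ρ_P + 2·0.57, so 0.8949 = (0.73 + ρ_P + 1.14) / 3.140.
ρ_P = 0.8949·3.140 − 0.73 − 1.14 = 0.940.

0.940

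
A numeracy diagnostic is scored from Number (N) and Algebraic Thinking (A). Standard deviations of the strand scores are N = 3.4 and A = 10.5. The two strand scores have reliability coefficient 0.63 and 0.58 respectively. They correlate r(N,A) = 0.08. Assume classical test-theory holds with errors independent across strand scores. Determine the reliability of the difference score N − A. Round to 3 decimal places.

Var(N−A) = 3.4² + 10.5² − 2·3.4·10.5·0.08 = 121.81 − 5.712 = 116.098.
Because errors are independent across components, Cov(Tᵢ,Tⱼ) = Cov(Xᵢ,Xⱼ); the off-diagonal part of the true-score variance is the same as above.
True-score variance = [3.4²·0.63 + 10.5²·0.58] − 5.712 = 71.2278 − 5.712 = 65.5158.
Reliability = 65.5158 / 116.098 = 0.564.

0.564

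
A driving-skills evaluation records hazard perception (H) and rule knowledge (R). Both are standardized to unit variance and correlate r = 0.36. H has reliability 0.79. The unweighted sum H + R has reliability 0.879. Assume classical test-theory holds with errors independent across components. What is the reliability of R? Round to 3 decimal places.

0.881

Var(H+R) = 2 + 2·0.36 = 2.720.
True-score variance = ρ_H + ρ_R + 2·0.36, so 0.879 = (0.79 + ρ_R + 0.72) / 2.720.
ρ_R = 0.879·2.720 − 0.79 − 0.72 = 0.881.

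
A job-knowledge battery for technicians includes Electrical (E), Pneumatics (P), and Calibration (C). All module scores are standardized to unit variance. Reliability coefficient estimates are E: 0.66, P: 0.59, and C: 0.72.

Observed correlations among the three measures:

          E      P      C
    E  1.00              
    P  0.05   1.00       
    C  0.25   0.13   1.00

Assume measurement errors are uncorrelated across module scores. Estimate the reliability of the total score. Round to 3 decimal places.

Var(E+P+C) = 3 + 2·[0.05 + 0.25 + 0.13] = 3 + 0.86 = 3.86.
Because errors are independent across components, Cov(Tᵢ,Tⱼ) = Cov(Xᵢ,Xⱼ); the off-diagonal part of the true-score variance is the same as above.
True-score variance = [0.66 + 0.59 + 0.72] + 0.86 = 1.97 + 0.86 = 2.83.
Reliability = 2.83 / 3.86 = 0.733.

0.733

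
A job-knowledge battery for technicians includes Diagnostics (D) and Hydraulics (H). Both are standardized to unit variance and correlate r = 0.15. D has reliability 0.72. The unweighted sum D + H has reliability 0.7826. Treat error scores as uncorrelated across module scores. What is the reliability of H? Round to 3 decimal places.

0.780

Var(D+H) = 2 + 2·0.15 = 2.300.
True-score variance = ρ_D + ρ_H + 2·0.15, so 0.7826 = (0.72 + ρ_H + 0.30) / 2.300.
ρ_H = 0.7826·2.300 − 0.72 − 0.30 = 0.780.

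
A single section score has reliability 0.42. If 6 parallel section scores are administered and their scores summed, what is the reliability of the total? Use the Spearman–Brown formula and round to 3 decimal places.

0.813

ρ_k = kρ / (1 + (k−1)ρ) = 6·0.42 / (1 + 5·0.42) = 2.520 / 3.100 = 0.813.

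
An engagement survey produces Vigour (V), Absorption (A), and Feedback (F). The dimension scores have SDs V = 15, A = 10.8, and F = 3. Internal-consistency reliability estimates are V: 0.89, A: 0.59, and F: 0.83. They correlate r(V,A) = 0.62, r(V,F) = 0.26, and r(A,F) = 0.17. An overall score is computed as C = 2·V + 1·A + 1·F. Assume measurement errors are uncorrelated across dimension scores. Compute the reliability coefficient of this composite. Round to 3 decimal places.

Var(C) = 2²·15² + 10.8² + 3² + 2·[2·15·10.8·0.62 + 2·15·3·0.26 + 10.8·3·0.17] = 1025.64 + 459.576 = 1485.22.
With uncorrelated errors the cross-covariances are all true-score covariance, so they carry over unchanged; only the diagonal terms shrink to ρᵢσᵢ².
True-score variance = [2²·15²·0.89 + 10.8²·0.59 + 3²·0.83] + 459.576 = 877.288 + 459.576 = 1336.86.
Reliability = 1336.86 / 1485.22 = 0.900.

0.900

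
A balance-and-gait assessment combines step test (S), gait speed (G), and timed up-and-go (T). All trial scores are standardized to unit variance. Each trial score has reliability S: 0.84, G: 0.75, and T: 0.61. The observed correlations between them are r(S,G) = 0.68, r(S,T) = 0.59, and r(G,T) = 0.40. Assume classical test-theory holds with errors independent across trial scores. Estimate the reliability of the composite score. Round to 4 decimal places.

0.8738

Var(S+G+T) = 3 + 2·[0.68 + 0.59 + 0.40] = 3 + 3.34 = 6.34.
Under uncorrelated errors the observed covariances equal the true-score covariances, so only the own-variance terms attenuate.
True-score variance = [0.84 + 0.75 + 0.61] + 3.34 = 2.2 + 3.34 = 5.54.
Reliability = 5.54 / 6.34 = 0.8738.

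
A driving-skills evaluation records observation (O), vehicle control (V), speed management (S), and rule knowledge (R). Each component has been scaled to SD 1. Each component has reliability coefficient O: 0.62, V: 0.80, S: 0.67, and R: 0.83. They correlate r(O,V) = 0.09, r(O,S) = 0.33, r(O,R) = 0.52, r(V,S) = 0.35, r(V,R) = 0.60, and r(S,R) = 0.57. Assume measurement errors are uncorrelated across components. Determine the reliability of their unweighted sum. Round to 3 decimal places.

0.879

Var(O+V+S+R) = 4 + 2·[0.09 + 0.33 + 0.52 + 0.35 + 0.60 + 0.57] = 4 + 4.92 = 8.92.
With uncorrelated errors the cross-covariances are all true-score covariance, so they carry over unchanged; only the diagonal terms shrink to ρᵢσᵢ².
True-score variance = [0.62 + 0.80 + 0.67 + 0.83] + 4.92 = 2.92 + 4.92 = 7.84.
Reliability = 7.84 / 8.92 = 0.879.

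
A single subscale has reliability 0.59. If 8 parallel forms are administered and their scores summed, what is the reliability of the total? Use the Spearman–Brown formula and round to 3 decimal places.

ρ_k = kρ / (1 + (k−1)ρ) = 8·0.59 / (1 + 7·0.59) = 4.720 / 5.130 = 0.920.

0.920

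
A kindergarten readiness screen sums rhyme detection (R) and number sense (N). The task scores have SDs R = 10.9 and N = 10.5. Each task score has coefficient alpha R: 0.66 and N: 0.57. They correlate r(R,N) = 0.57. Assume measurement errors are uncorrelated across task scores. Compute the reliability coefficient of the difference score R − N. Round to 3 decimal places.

0.109

Var(R−N) = 10.9² + 10.5² − 2·10.9·10.5·0.57 = 229.06 − 130.473 = 98.587.
With uncorrelated errors the cross-covariances are all true-score covariance, so they carry over unchanged; only the diagonal terms shrink to ρᵢσᵢ².
True-score variance = [10.9²·0.66 + 10.5²·0.57] − 130.473 = 141.257 − 130.473 = 10.7841.
Reliability = 10.7841 / 98.587 = 0.109.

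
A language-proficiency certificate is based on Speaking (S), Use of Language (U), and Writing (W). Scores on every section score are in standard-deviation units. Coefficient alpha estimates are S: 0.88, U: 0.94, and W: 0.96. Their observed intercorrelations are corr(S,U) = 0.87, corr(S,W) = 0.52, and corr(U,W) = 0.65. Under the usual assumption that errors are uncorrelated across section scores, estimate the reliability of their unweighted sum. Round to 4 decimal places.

Var(S+U+W) = 3 + 2·[0.87 + 0.52 + 0.65] = 3 + 4.08 = 7.08.
Because errors are independent across components, Cov(Tᵢ,Tⱼ) = Cov(Xᵢ,Xⱼ); the off-diagonal part of the true-score variance is the same as above.
True-score variance = [0.88 + 0.94 + 0.96] + 4.08 = 2.78 + 4.08 = 6.86.
Reliability = 6.86 / 7.08 = 0.9689.

0.9689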